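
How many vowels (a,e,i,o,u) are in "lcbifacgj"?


Input: lcbifacgj
Checking each character:
  'l' at position 0: consonant
  'c' at position 1: consonant
  'b' at position 2: consonant
  'i' at position 3: vowel (running total: 1)
  'f' at position 4: consonant
  'a' at position 5: vowel (running total: 2)
  'c' at position 6: consonant
  'g' at position 7: consonant
  'j' at position 8: consonant
Total vowels: 2

2


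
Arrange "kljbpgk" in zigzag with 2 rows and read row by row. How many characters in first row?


Zigzag "kljbpgk" into 2 rows:
Placing characters:
  'k' => row 0
  'l' => row 1
  'j' => row 0
  'b' => row 1
  'p' => row 0
  'g' => row 1
  'k' => row 0
Rows:
  Row 0: "kjpk"
  Row 1: "lbg"
First row length: 4

4


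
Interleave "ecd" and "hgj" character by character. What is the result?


Interleaving "ecd" and "hgj":
  Position 0: 'e' from first, 'h' from second => "eh"
  Position 1: 'c' from first, 'g' from second => "cg"
  Position 2: 'd' from first, 'j' from second => "dj"
Result: ehcgdj

ehcgdj


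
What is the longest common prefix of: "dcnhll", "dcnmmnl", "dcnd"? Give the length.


Words: dcnhll, dcnmmnl, dcnd
  Position 0: all 'd' => match
  Position 1: all 'c' => match
  Position 2: all 'n' => match
  Position 3: ('h', 'm', 'd') => mismatch, stop
LCP = "dcn" (length 3)

3


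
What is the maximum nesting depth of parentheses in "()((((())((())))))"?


Input: "()((((())((())))))"
Tracking depth:
  Position 0 '(': depth becomes 1
  Position 1 ')': depth becomes 0
  Position 2 '(': depth becomes 1
  Position 3 '(': depth becomes 2
  Position 4 '(': depth becomes 3
  Position 5 '(': depth becomes 4
  Position 6 '(': depth becomes 5
  Position 7 ')': depth becomes 4
  Position 8 ')': depth becomes 3
  Position 9 '(': depth becomes 4
  Position 10 '(': depth becomes 5
  Position 11 '(': depth becomes 6
  Position 12 ')': depth becomes 5
  Position 13 ')': depth becomes 4
  Position 14 ')': depth becomes 3
  Position 15 ')': depth becomes 2
  Position 16 ')': depth becomes 1
  Position 17 ')': depth becomes 0
Maximum depth reached: 6

6


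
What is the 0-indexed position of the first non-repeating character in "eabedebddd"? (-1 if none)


Input: eabedebddd
Character frequencies:
  'a': 1
  'b': 2
  'd': 4
  'e': 3
Scanning left to right for freq == 1:
  Position 0 ('e'): freq=3, skip
  Position 1 ('a'): unique! => answer = 1

1


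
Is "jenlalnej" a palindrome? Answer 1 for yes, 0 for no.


Input: jenlalnej
Reversed: jenlalnej
  Compare pos 0 ('j') with pos 8 ('j'): match
  Compare pos 1 ('e') with pos 7 ('e'): match
  Compare pos 2 ('n') with pos 6 ('n'): match
  Compare pos 3 ('l') with pos 5 ('l'): match
Result: palindrome

1


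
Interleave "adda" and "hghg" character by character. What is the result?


Interleaving "adda" and "hghg":
  Position 0: 'a' from first, 'h' from second => "ah"
  Position 1: 'd' from first, 'g' from second => "dg"
  Position 2: 'd' from first, 'h' from second => "dh"
  Position 3: 'a' from first, 'g' from second => "ag"
Result: ahdgdhag

ahdgdhag


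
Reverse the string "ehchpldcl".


Input: ehchpldcl
Reading characters right to left:
  Position 8: 'l'
  Position 7: 'c'
  Position 6: 'd'
  Position 5: 'l'
  Position 4: 'p'
  Position 3: 'h'
  Position 2: 'c'
  Position 1: 'h'
  Position 0: 'e'
Reversed: lcdlphche

lcdlphche


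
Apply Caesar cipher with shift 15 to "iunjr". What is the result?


Caesar cipher: shift "iunjr" by 15
  'i' (pos 8) + 15 = pos 23 = 'x'
  'u' (pos 20) + 15 = pos 9 = 'j'
  'n' (pos 13) + 15 = pos 2 = 'c'
  'j' (pos 9) + 15 = pos 24 = 'y'
  'r' (pos 17) + 15 = pos 6 = 'g'
Result: xjcyg

xjcyg


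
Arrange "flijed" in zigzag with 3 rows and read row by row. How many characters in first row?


Zigzag "flijed" into 3 rows:
Placing characters:
  'f' => row 0
  'l' => row 1
  'i' => row 2
  'j' => row 1
  'e' => row 0
  'd' => row 1
Rows:
  Row 0: "fe"
  Row 1: "ljd"
  Row 2: "i"
First row length: 2

2


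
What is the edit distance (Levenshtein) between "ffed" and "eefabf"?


Computing edit distance: "ffed" -> "eefabf"
DP table:
           e    e    f    a    b    f
      0    1    2    3    4    5    6
  f   1    1    2    2    3    4    5
  f   2    2    2    2    3    4    4
  e   3    2    2    3    3    4    5
  d   4    3    3    3    4    4    5
Edit distance = dp[4][6] = 5

5


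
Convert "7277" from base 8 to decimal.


Input: "7277" in base 8
Positional expansion:
  Digit '7' (value 7) x 8^3 = 3584
  Digit '2' (value 2) x 8^2 = 128
  Digit '7' (value 7) x 8^1 = 56
  Digit '7' (value 7) x 8^0 = 7
Sum = 3775

3775


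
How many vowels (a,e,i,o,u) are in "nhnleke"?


Input: nhnleke
Checking each character:
  'n' at position 0: consonant
  'h' at position 1: consonant
  'n' at position 2: consonant
  'l' at position 3: consonant
  'e' at position 4: vowel (running total: 1)
  'k' at position 5: consonant
  'e' at position 6: vowel (running total: 2)
Total vowels: 2

2


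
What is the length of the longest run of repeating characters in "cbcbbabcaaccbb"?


Input: "cbcbbabcaaccbb"
Scanning for longest run:
  Position 1 ('b'): new char, reset run to 1
  Position 2 ('c'): new char, reset run to 1
  Position 3 ('b'): new char, reset run to 1
  Position 4 ('b'): continues run of 'b', length=2
  Position 5 ('a'): new char, reset run to 1
  Position 6 ('b'): new char, reset run to 1
  Position 7 ('c'): new char, reset run to 1
  Position 8 ('a'): new char, reset run to 1
  Position 9 ('a'): continues run of 'a', length=2
  Position 10 ('c'): new char, reset run to 1
  Position 11 ('c'): continues run of 'c', length=2
  Position 12 ('b'): new char, reset run to 1
  Position 13 ('b'): continues run of 'b', length=2
Longest run: 'b' with length 2

2


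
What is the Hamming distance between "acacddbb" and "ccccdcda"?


Comparing "acacddbb" and "ccccdcda" position by position:
  Position 0: 'a' vs 'c' => differ
  Position 1: 'c' vs 'c' => same
  Position 2: 'a' vs 'c' => differ
  Position 3: 'c' vs 'c' => same
  Position 4: 'd' vs 'd' => same
  Position 5: 'd' vs 'c' => differ
  Position 6: 'b' vs 'd' => differ
  Position 7: 'b' vs 'a' => differ
Total differences (Hamming distance): 5

5


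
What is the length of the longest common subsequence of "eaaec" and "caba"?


LCS of "eaaec" and "caba"
DP table:
           c    a    b    a
      0    0    0    0    0
  e   0    0    0    0    0
  a   0    0    1    1    1
  a   0    0    1    1    2
  e   0    0    1    1    2
  c   0    1    1    1    2
LCS length = dp[5][4] = 2

2


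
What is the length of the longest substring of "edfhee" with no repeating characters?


Input: "edfhee"
Sliding window (track last position of each char):
  Position 0 ('e'): window [0,0] length 1 -- new best
  Position 1 ('d'): window [0,1] length 2 -- new best
  Position 2 ('f'): window [0,2] length 3 -- new best
  Position 3 ('h'): window [0,3] length 4 -- new best
  Position 4 ('e'): repeat (last at 0), move window start to 1
  Position 4 ('e'): window [1,4] length 4
  Position 5 ('e'): repeat (last at 4), move window start to 5
  Position 5 ('e'): window [5,5] length 1
Longest substring with no repeats: "edfh" with length 4

4


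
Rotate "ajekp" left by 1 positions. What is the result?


Input: "ajekp", rotate left by 1
First 1 characters: "a"
Remaining characters: "jekp"
Concatenate remaining + first: "jekp" + "a" = "jekpa"

jekpa


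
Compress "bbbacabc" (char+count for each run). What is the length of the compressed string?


Input: bbbacabc
Runs:
  'b' x 3 => "b3"
  'a' x 1 => "a1"
  'c' x 1 => "c1"
  'a' x 1 => "a1"
  'b' x 1 => "b1"
  'c' x 1 => "c1"
Compressed: "b3a1c1a1b1c1"
Compressed length: 12

12


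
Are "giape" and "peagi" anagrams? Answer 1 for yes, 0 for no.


Strings: "giape", "peagi"
Sorted first:  aegip
Sorted second: aegip
Sorted forms match => anagrams

1


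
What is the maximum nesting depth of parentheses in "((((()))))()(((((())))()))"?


Input: "((((()))))()(((((())))()))"
Tracking depth:
  Position 0 '(': depth becomes 1
  Position 1 '(': depth becomes 2
  Position 2 '(': depth becomes 3
  Position 3 '(': depth becomes 4
  Position 4 '(': depth becomes 5
  Position 5 ')': depth becomes 4
  Position 6 ')': depth becomes 3
  Position 7 ')': depth becomes 2
  Position 8 ')': depth becomes 1
  Position 9 ')': depth becomes 0
  Position 10 '(': depth becomes 1
  Position 11 ')': depth becomes 0
  Position 12 '(': depth becomes 1
  Position 13 '(': depth becomes 2
  Position 14 '(': depth becomes 3
  Position 15 '(': depth becomes 4
  Position 16 '(': depth becomes 5
  Position 17 '(': depth becomes 6
  Position 18 ')': depth becomes 5
  Position 19 ')': depth becomes 4
  Position 20 ')': depth becomes 3
  Position 21 ')': depth becomes 2
  Position 22 '(': depth becomes 3
  Position 23 ')': depth becomes 2
  Position 24 ')': depth becomes 1
  Position 25 ')': depth becomes 0
Maximum depth reached: 6

6


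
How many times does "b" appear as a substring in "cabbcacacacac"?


Searching for "b" in "cabbcacacacac"
Scanning each position:
  Position 0: "c" => no
  Position 1: "a" => no
  Position 2: "b" => MATCH
  Position 3: "b" => MATCH
  Position 4: "c" => no
  Position 5: "a" => no
  Position 6: "c" => no
  Position 7: "a" => no
  Position 8: "c" => no
  Position 9: "a" => no
  Position 10: "c" => no
  Position 11: "a" => no
  Position 12: "c" => no
Total occurrences: 2

2


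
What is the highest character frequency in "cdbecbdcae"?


Input: cdbecbdcae
Character counts:
  'a': 1
  'b': 2
  'c': 3
  'd': 2
  'e': 2
Maximum frequency: 3

3


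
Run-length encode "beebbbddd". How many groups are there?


Input: beebbbddd
Scanning for consecutive runs:
  Group 1: 'b' x 1 (positions 0-0)
  Group 2: 'e' x 2 (positions 1-2)
  Group 3: 'b' x 3 (positions 3-5)
  Group 4: 'd' x 3 (positions 6-8)
Total groups: 4

4


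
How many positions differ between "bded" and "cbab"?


Comparing "bded" and "cbab" position by position:
  Position 0: 'b' vs 'c' => DIFFER
  Position 1: 'd' vs 'b' => DIFFER
  Position 2: 'e' vs 'a' => DIFFER
  Position 3: 'd' vs 'b' => DIFFER
Positions that differ: 4

4


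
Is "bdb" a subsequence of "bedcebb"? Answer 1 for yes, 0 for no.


Check if "bdb" is a subsequence of "bedcebb"
Greedy scan:
  Position 0 ('b'): matches sub[0] = 'b'
  Position 1 ('e'): no match needed
  Position 2 ('d'): matches sub[1] = 'd'
  Position 3 ('c'): no match needed
  Position 4 ('e'): no match needed
  Position 5 ('b'): matches sub[2] = 'b'
  Position 6 ('b'): no match needed
All 3 characters matched => is a subsequence

1


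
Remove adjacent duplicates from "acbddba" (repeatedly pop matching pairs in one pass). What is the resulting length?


Input: acbddba
Stack-based adjacent duplicate removal:
  Read 'a': push. Stack: a
  Read 'c': push. Stack: ac
  Read 'b': push. Stack: acb
  Read 'd': push. Stack: acbd
  Read 'd': matches stack top 'd' => pop. Stack: acb
  Read 'b': matches stack top 'b' => pop. Stack: ac
  Read 'a': push. Stack: aca
Final stack: "aca" (length 3)

3


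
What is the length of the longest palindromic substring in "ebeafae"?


Input: "ebeafae"
Checking substrings for palindromes:
  [2:7] "eafae" (len 5) => palindrome
  [0:3] "ebe" (len 3) => palindrome
  [3:6] "afa" (len 3) => palindrome
Longest palindromic substring: "eafae" with length 5

5


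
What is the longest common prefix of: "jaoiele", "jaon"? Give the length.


Words: jaoiele, jaon
  Position 0: all 'j' => match
  Position 1: all 'a' => match
  Position 2: all 'o' => match
  Position 3: ('i', 'n') => mismatch, stop
LCP = "jao" (length 3)

3


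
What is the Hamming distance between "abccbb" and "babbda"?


Comparing "abccbb" and "babbda" position by position:
  Position 0: 'a' vs 'b' => differ
  Position 1: 'b' vs 'a' => differ
  Position 2: 'c' vs 'b' => differ
  Position 3: 'c' vs 'b' => differ
  Position 4: 'b' vs 'd' => differ
  Position 5: 'b' vs 'a' => differ
Total differences (Hamming distance): 6

6


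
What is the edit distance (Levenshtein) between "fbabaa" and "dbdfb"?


Computing edit distance: "fbabaa" -> "dbdfb"
DP table:
           d    b    d    f    b
      0    1    2    3    4    5
  f   1    1    2    3    3    4
  b   2    2    1    2    3    3
  a   3    3    2    2    3    4
  b   4    4    3    3    3    3
  a   5    5    4    4    4    4
  a   6    6    5    5    5    5
Edit distance = dp[6][5] = 5

5


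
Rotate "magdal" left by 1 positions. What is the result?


Input: "magdal", rotate left by 1
First 1 characters: "m"
Remaining characters: "agdal"
Concatenate remaining + first: "agdal" + "m" = "agdalm"

agdalm


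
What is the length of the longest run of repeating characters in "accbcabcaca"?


Input: "accbcabcaca"
Scanning for longest run:
  Position 1 ('c'): new char, reset run to 1
  Position 2 ('c'): continues run of 'c', length=2
  Position 3 ('b'): new char, reset run to 1
  Position 4 ('c'): new char, reset run to 1
  Position 5 ('a'): new char, reset run to 1
  Position 6 ('b'): new char, reset run to 1
  Position 7 ('c'): new char, reset run to 1
  Position 8 ('a'): new char, reset run to 1
  Position 9 ('c'): new char, reset run to 1
  Position 10 ('a'): new char, reset run to 1
Longest run: 'c' with length 2

2


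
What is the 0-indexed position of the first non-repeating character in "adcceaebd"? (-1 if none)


Input: adcceaebd
Character frequencies:
  'a': 2
  'b': 1
  'c': 2
  'd': 2
  'e': 2
Scanning left to right for freq == 1:
  Position 0 ('a'): freq=2, skip
  Position 1 ('d'): freq=2, skip
  Position 2 ('c'): freq=2, skip
  Position 3 ('c'): freq=2, skip
  Position 4 ('e'): freq=2, skip
  Position 5 ('a'): freq=2, skip
  Position 6 ('e'): freq=2, skip
  Position 7 ('b'): unique! => answer = 7

7


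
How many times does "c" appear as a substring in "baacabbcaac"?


Searching for "c" in "baacabbcaac"
Scanning each position:
  Position 0: "b" => no
  Position 1: "a" => no
  Position 2: "a" => no
  Position 3: "c" => MATCH
  Position 4: "a" => no
  Position 5: "b" => no
  Position 6: "b" => no
  Position 7: "c" => MATCH
  Position 8: "a" => no
  Position 9: "a" => no
  Position 10: "c" => MATCH
Total occurrences: 3

3


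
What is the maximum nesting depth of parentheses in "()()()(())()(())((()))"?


Input: "()()()(())()(())((()))"
Tracking depth:
  Position 0 '(': depth becomes 1
  Position 1 ')': depth becomes 0
  Position 2 '(': depth becomes 1
  Position 3 ')': depth becomes 0
  Position 4 '(': depth becomes 1
  Position 5 ')': depth becomes 0
  Position 6 '(': depth becomes 1
  Position 7 '(': depth becomes 2
  Position 8 ')': depth becomes 1
  Position 9 ')': depth becomes 0
  Position 10 '(': depth becomes 1
  Position 11 ')': depth becomes 0
  Position 12 '(': depth becomes 1
  Position 13 '(': depth becomes 2
  Position 14 ')': depth becomes 1
  Position 15 ')': depth becomes 0
  Position 16 '(': depth becomes 1
  Position 17 '(': depth becomes 2
  Position 18 '(': depth becomes 3
  Position 19 ')': depth becomes 2
  Position 20 ')': depth becomes 1
  Position 21 ')': depth becomes 0
Maximum depth reached: 3

3


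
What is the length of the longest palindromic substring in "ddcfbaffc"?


Input: "ddcfbaffc"
Checking substrings for palindromes:
  [0:2] "dd" (len 2) => palindrome
  [6:8] "ff" (len 2) => palindrome
Longest palindromic substring: "dd" with length 2

2


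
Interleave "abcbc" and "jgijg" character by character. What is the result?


Interleaving "abcbc" and "jgijg":
  Position 0: 'a' from first, 'j' from second => "aj"
  Position 1: 'b' from first, 'g' from second => "bg"
  Position 2: 'c' from first, 'i' from second => "ci"
  Position 3: 'b' from first, 'j' from second => "bj"
  Position 4: 'c' from first, 'g' from second => "cg"
Result: ajbgcibjcg

ajbgcibjcg


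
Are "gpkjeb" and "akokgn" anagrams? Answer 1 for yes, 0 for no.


Strings: "gpkjeb", "akokgn"
Sorted first:  begjkp
Sorted second: agkkno
Differ at position 0: 'b' vs 'a' => not anagrams

0


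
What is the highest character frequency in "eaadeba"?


Input: eaadeba
Character counts:
  'a': 3
  'b': 1
  'd': 1
  'e': 2
Maximum frequency: 3

3


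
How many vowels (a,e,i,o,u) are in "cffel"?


Input: cffel
Checking each character:
  'c' at position 0: consonant
  'f' at position 1: consonant
  'f' at position 2: consonant
  'e' at position 3: vowel (running total: 1)
  'l' at position 4: consonant
Total vowels: 1

1


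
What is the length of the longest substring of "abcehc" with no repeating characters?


Input: "abcehc"
Sliding window (track last position of each char):
  Position 0 ('a'): window [0,0] length 1 -- new best
  Position 1 ('b'): window [0,1] length 2 -- new best
  Position 2 ('c'): window [0,2] length 3 -- new best
  Position 3 ('e'): window [0,3] length 4 -- new best
  Position 4 ('h'): window [0,4] length 5 -- new best
  Position 5 ('c'): repeat (last at 2), move window start to 3
  Position 5 ('c'): window [3,5] length 3
Longest substring with no repeats: "abceh" with length 5

5


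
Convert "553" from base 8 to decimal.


Input: "553" in base 8
Positional expansion:
  Digit '5' (value 5) x 8^2 = 320
  Digit '5' (value 5) x 8^1 = 40
  Digit '3' (value 3) x 8^0 = 3
Sum = 363

363


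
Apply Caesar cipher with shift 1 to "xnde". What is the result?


Caesar cipher: shift "xnde" by 1
  'x' (pos 23) + 1 = pos 24 = 'y'
  'n' (pos 13) + 1 = pos 14 = 'o'
  'd' (pos 3) + 1 = pos 4 = 'e'
  'e' (pos 4) + 1 = pos 5 = 'f'
Result: yoef

yoef


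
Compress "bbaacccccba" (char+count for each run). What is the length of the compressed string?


Input: bbaacccccba
Runs:
  'b' x 2 => "b2"
  'a' x 2 => "a2"
  'c' x 5 => "c5"
  'b' x 1 => "b1"
  'a' x 1 => "a1"
Compressed: "b2a2c5b1a1"
Compressed length: 10

10


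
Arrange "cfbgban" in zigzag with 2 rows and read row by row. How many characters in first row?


Zigzag "cfbgban" into 2 rows:
Placing characters:
  'c' => row 0
  'f' => row 1
  'b' => row 0
  'g' => row 1
  'b' => row 0
  'a' => row 1
  'n' => row 0
Rows:
  Row 0: "cbbn"
  Row 1: "fga"
First row length: 4

4


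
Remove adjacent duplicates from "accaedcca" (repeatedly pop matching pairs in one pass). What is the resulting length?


Input: accaedcca
Stack-based adjacent duplicate removal:
  Read 'a': push. Stack: a
  Read 'c': push. Stack: ac
  Read 'c': matches stack top 'c' => pop. Stack: a
  Read 'a': matches stack top 'a' => pop. Stack: (empty)
  Read 'e': push. Stack: e
  Read 'd': push. Stack: ed
  Read 'c': push. Stack: edc
  Read 'c': matches stack top 'c' => pop. Stack: ed
  Read 'a': push. Stack: eda
Final stack: "eda" (length 3)

3


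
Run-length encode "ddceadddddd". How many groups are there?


Input: ddceadddddd
Scanning for consecutive runs:
  Group 1: 'd' x 2 (positions 0-1)
  Group 2: 'c' x 1 (positions 2-2)
  Group 3: 'e' x 1 (positions 3-3)
  Group 4: 'a' x 1 (positions 4-4)
  Group 5: 'd' x 6 (positions 5-10)
Total groups: 5

5


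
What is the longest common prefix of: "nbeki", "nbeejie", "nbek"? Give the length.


Words: nbeki, nbeejie, nbek
  Position 0: all 'n' => match
  Position 1: all 'b' => match
  Position 2: all 'e' => match
  Position 3: ('k', 'e', 'k') => mismatch, stop
LCP = "nbe" (length 3)

3


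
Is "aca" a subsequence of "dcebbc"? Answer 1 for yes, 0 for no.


Check if "aca" is a subsequence of "dcebbc"
Greedy scan:
  Position 0 ('d'): no match needed
  Position 1 ('c'): no match needed
  Position 2 ('e'): no match needed
  Position 3 ('b'): no match needed
  Position 4 ('b'): no match needed
  Position 5 ('c'): no match needed
Only matched 0/3 characters => not a subsequence

0


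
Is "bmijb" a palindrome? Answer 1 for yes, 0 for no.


Input: bmijb
Reversed: bjimb
  Compare pos 0 ('b') with pos 4 ('b'): match
  Compare pos 1 ('m') with pos 3 ('j'): MISMATCH
Result: not a palindrome

0


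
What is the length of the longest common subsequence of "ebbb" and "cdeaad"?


LCS of "ebbb" and "cdeaad"
DP table:
           c    d    e    a    a    d
      0    0    0    0    0    0    0
  e   0    0    0    1    1    1    1
  b   0    0    0    1    1    1    1
  b   0    0    0    1    1    1    1
  b   0    0    0    1    1    1    1
LCS length = dp[4][6] = 1

1


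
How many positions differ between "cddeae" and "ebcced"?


Comparing "cddeae" and "ebcced" position by position:
  Position 0: 'c' vs 'e' => DIFFER
  Position 1: 'd' vs 'b' => DIFFER
  Position 2: 'd' vs 'c' => DIFFER
  Position 3: 'e' vs 'c' => DIFFER
  Position 4: 'a' vs 'e' => DIFFER
  Position 5: 'e' vs 'd' => DIFFER
Positions that differ: 6

6


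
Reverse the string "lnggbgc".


Input: lnggbgc
Reading characters right to left:
  Position 6: 'c'
  Position 5: 'g'
  Position 4: 'b'
  Position 3: 'g'
  Position 2: 'g'
  Position 1: 'n'
  Position 0: 'l'
Reversed: cgbggnl

cgbggnl


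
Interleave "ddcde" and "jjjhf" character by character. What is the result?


Interleaving "ddcde" and "jjjhf":
  Position 0: 'd' from first, 'j' from second => "dj"
  Position 1: 'd' from first, 'j' from second => "dj"
  Position 2: 'c' from first, 'j' from second => "cj"
  Position 3: 'd' from first, 'h' from second => "dh"
  Position 4: 'e' from first, 'f' from second => "ef"
Result: djdjcjdhef

djdjcjdhef


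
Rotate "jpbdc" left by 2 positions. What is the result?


Input: "jpbdc", rotate left by 2
First 2 characters: "jp"
Remaining characters: "bdc"
Concatenate remaining + first: "bdc" + "jp" = "bdcjp"

bdcjp


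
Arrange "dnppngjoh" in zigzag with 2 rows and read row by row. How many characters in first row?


Zigzag "dnppngjoh" into 2 rows:
Placing characters:
  'd' => row 0
  'n' => row 1
  'p' => row 0
  'p' => row 1
  'n' => row 0
  'g' => row 1
  'j' => row 0
  'o' => row 1
  'h' => row 0
Rows:
  Row 0: "dpnjh"
  Row 1: "npgo"
First row length: 5

5


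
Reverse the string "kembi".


Input: kembi
Reading characters right to left:
  Position 4: 'i'
  Position 3: 'b'
  Position 2: 'm'
  Position 1: 'e'
  Position 0: 'k'
Reversed: ibmek

ibmek


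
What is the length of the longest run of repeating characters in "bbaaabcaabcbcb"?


Input: "bbaaabcaabcbcb"
Scanning for longest run:
  Position 1 ('b'): continues run of 'b', length=2
  Position 2 ('a'): new char, reset run to 1
  Position 3 ('a'): continues run of 'a', length=2
  Position 4 ('a'): continues run of 'a', length=3
  Position 5 ('b'): new char, reset run to 1
  Position 6 ('c'): new char, reset run to 1
  Position 7 ('a'): new char, reset run to 1
  Position 8 ('a'): continues run of 'a', length=2
  Position 9 ('b'): new char, reset run to 1
  Position 10 ('c'): new char, reset run to 1
  Position 11 ('b'): new char, reset run to 1
  Position 12 ('c'): new char, reset run to 1
  Position 13 ('b'): new char, reset run to 1
Longest run: 'a' with length 3

3


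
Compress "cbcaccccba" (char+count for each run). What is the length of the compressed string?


Input: cbcaccccba
Runs:
  'c' x 1 => "c1"
  'b' x 1 => "b1"
  'c' x 1 => "c1"
  'a' x 1 => "a1"
  'c' x 4 => "c4"
  'b' x 1 => "b1"
  'a' x 1 => "a1"
Compressed: "c1b1c1a1c4b1a1"
Compressed length: 14

14


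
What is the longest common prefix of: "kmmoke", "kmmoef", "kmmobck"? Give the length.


Words: kmmoke, kmmoef, kmmobck
  Position 0: all 'k' => match
  Position 1: all 'm' => match
  Position 2: all 'm' => match
  Position 3: all 'o' => match
  Position 4: ('k', 'e', 'b') => mismatch, stop
LCP = "kmmo" (length 4)

4


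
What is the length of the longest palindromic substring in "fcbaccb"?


Input: "fcbaccb"
Checking substrings for palindromes:
  [4:6] "cc" (len 2) => palindrome
Longest palindromic substring: "cc" with length 2

2


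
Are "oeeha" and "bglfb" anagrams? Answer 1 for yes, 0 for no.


Strings: "oeeha", "bglfb"
Sorted first:  aeeho
Sorted second: bbfgl
Differ at position 0: 'a' vs 'b' => not anagrams

0


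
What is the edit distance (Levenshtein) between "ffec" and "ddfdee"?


Computing edit distance: "ffec" -> "ddfdee"
DP table:
           d    d    f    d    e    e
      0    1    2    3    4    5    6
  f   1    1    2    2    3    4    5
  f   2    2    2    2    3    4    5
  e   3    3    3    3    3    3    4
  c   4    4    4    4    4    4    4
Edit distance = dp[4][6] = 4

4


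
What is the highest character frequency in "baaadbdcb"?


Input: baaadbdcb
Character counts:
  'a': 3
  'b': 3
  'c': 1
  'd': 2
Maximum frequency: 3

3


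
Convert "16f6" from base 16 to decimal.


Input: "16f6" in base 16
Positional expansion:
  Digit '1' (value 1) x 16^3 = 4096
  Digit '6' (value 6) x 16^2 = 1536
  Digit 'f' (value 15) x 16^1 = 240
  Digit '6' (value 6) x 16^0 = 6
Sum = 5878

5878


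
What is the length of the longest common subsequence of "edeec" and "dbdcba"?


LCS of "edeec" and "dbdcba"
DP table:
           d    b    d    c    b    a
      0    0    0    0    0    0    0
  e   0    0    0    0    0    0    0
  d   0    1    1    1    1    1    1
  e   0    1    1    1    1    1    1
  e   0    1    1    1    1    1    1
  c   0    1    1    1    2    2    2
LCS length = dp[5][6] = 2

2


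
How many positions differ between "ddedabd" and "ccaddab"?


Comparing "ddedabd" and "ccaddab" position by position:
  Position 0: 'd' vs 'c' => DIFFER
  Position 1: 'd' vs 'c' => DIFFER
  Position 2: 'e' vs 'a' => DIFFER
  Position 3: 'd' vs 'd' => same
  Position 4: 'a' vs 'd' => DIFFER
  Position 5: 'b' vs 'a' => DIFFER
  Position 6: 'd' vs 'b' => DIFFER
Positions that differ: 6

6


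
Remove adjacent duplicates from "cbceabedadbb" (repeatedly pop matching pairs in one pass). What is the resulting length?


Input: cbceabedadbb
Stack-based adjacent duplicate removal:
  Read 'c': push. Stack: c
  Read 'b': push. Stack: cb
  Read 'c': push. Stack: cbc
  Read 'e': push. Stack: cbce
  Read 'a': push. Stack: cbcea
  Read 'b': push. Stack: cbceab
  Read 'e': push. Stack: cbceabe
  Read 'd': push. Stack: cbceabed
  Read 'a': push. Stack: cbceabeda
  Read 'd': push. Stack: cbceabedad
  Read 'b': push. Stack: cbceabedadb
  Read 'b': matches stack top 'b' => pop. Stack: cbceabedad
Final stack: "cbceabedad" (length 10)

10


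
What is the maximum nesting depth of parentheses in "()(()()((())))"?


Input: "()(()()((())))"
Tracking depth:
  Position 0 '(': depth becomes 1
  Position 1 ')': depth becomes 0
  Position 2 '(': depth becomes 1
  Position 3 '(': depth becomes 2
  Position 4 ')': depth becomes 1
  Position 5 '(': depth becomes 2
  Position 6 ')': depth becomes 1
  Position 7 '(': depth becomes 2
  Position 8 '(': depth becomes 3
  Position 9 '(': depth becomes 4
  Position 10 ')': depth becomes 3
  Position 11 ')': depth becomes 2
  Position 12 ')': depth becomes 1
  Position 13 ')': depth becomes 0
Maximum depth reached: 4

4


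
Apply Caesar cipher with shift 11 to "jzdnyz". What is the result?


Caesar cipher: shift "jzdnyz" by 11
  'j' (pos 9) + 11 = pos 20 = 'u'
  'z' (pos 25) + 11 = pos 10 = 'k'
  'd' (pos 3) + 11 = pos 14 = 'o'
  'n' (pos 13) + 11 = pos 24 = 'y'
  'y' (pos 24) + 11 = pos 9 = 'j'
  'z' (pos 25) + 11 = pos 10 = 'k'
Result: ukoyjk

ukoyjk


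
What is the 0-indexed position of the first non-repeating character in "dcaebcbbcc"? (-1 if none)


Input: dcaebcbbcc
Character frequencies:
  'a': 1
  'b': 3
  'c': 4
  'd': 1
  'e': 1
Scanning left to right for freq == 1:
  Position 0 ('d'): unique! => answer = 0

0


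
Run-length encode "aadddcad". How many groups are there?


Input: aadddcad
Scanning for consecutive runs:
  Group 1: 'a' x 2 (positions 0-1)
  Group 2: 'd' x 3 (positions 2-4)
  Group 3: 'c' x 1 (positions 5-5)
  Group 4: 'a' x 1 (positions 6-6)
  Group 5: 'd' x 1 (positions 7-7)
Total groups: 5

5


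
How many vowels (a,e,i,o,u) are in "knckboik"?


Input: knckboik
Checking each character:
  'k' at position 0: consonant
  'n' at position 1: consonant
  'c' at position 2: consonant
  'k' at position 3: consonant
  'b' at position 4: consonant
  'o' at position 5: vowel (running total: 1)
  'i' at position 6: vowel (running total: 2)
  'k' at position 7: consonant
Total vowels: 2

2


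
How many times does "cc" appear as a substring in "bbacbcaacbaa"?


Searching for "cc" in "bbacbcaacbaa"
Scanning each position:
  Position 0: "bb" => no
  Position 1: "ba" => no
  Position 2: "ac" => no
  Position 3: "cb" => no
  Position 4: "bc" => no
  Position 5: "ca" => no
  Position 6: "aa" => no
  Position 7: "ac" => no
  Position 8: "cb" => no
  Position 9: "ba" => no
  Position 10: "aa" => no
Total occurrences: 0

0


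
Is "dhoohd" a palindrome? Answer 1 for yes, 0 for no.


Input: dhoohd
Reversed: dhoohd
  Compare pos 0 ('d') with pos 5 ('d'): match
  Compare pos 1 ('h') with pos 4 ('h'): match
  Compare pos 2 ('o') with pos 3 ('o'): match
Result: palindrome

1


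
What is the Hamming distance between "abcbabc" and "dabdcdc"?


Comparing "abcbabc" and "dabdcdc" position by position:
  Position 0: 'a' vs 'd' => differ
  Position 1: 'b' vs 'a' => differ
  Position 2: 'c' vs 'b' => differ
  Position 3: 'b' vs 'd' => differ
  Position 4: 'a' vs 'c' => differ
  Position 5: 'b' vs 'd' => differ
  Position 6: 'c' vs 'c' => same
Total differences (Hamming distance): 6

6


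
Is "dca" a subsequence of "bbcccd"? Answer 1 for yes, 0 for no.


Check if "dca" is a subsequence of "bbcccd"
Greedy scan:
  Position 0 ('b'): no match needed
  Position 1 ('b'): no match needed
  Position 2 ('c'): no match needed
  Position 3 ('c'): no match needed
  Position 4 ('c'): no match needed
  Position 5 ('d'): matches sub[0] = 'd'
Only matched 1/3 characters => not a subsequence

0


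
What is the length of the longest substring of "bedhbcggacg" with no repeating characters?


Input: "bedhbcggacg"
Sliding window (track last position of each char):
  Position 0 ('b'): window [0,0] length 1 -- new best
  Position 1 ('e'): window [0,1] length 2 -- new best
  Position 2 ('d'): window [0,2] length 3 -- new best
  Position 3 ('h'): window [0,3] length 4 -- new best
  Position 4 ('b'): repeat (last at 0), move window start to 1
  Position 4 ('b'): window [1,4] length 4
  Position 5 ('c'): window [1,5] length 5 -- new best
  Position 6 ('g'): window [1,6] length 6 -- new best
  Position 7 ('g'): repeat (last at 6), move window start to 7
  Position 7 ('g'): window [7,7] length 1
  Position 8 ('a'): window [7,8] length 2
  Position 9 ('c'): window [7,9] length 3
  Position 10 ('g'): repeat (last at 7), move window start to 8
  Position 10 ('g'): window [8,10] length 3
Longest substring with no repeats: "edhbcg" with length 6

6


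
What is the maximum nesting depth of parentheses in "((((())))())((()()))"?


Input: "((((())))())((()()))"
Tracking depth:
  Position 0 '(': depth becomes 1
  Position 1 '(': depth becomes 2
  Position 2 '(': depth becomes 3
  Position 3 '(': depth becomes 4
  Position 4 '(': depth becomes 5
  Position 5 ')': depth becomes 4
  Position 6 ')': depth becomes 3
  Position 7 ')': depth becomes 2
  Position 8 ')': depth becomes 1
  Position 9 '(': depth becomes 2
  Position 10 ')': depth becomes 1
  Position 11 ')': depth becomes 0
  Position 12 '(': depth becomes 1
  Position 13 '(': depth becomes 2
  Position 14 '(': depth becomes 3
  Position 15 ')': depth becomes 2
  Position 16 '(': depth becomes 3
  Position 17 ')': depth becomes 2
  Position 18 ')': depth becomes 1
  Position 19 ')': depth becomes 0
Maximum depth reached: 5

5


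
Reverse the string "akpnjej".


Input: akpnjej
Reading characters right to left:
  Position 6: 'j'
  Position 5: 'e'
  Position 4: 'j'
  Position 3: 'n'
  Position 2: 'p'
  Position 1: 'k'
  Position 0: 'a'
Reversed: jejnpka

jejnpka


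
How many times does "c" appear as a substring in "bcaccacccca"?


Searching for "c" in "bcaccacccca"
Scanning each position:
  Position 0: "b" => no
  Position 1: "c" => MATCH
  Position 2: "a" => no
  Position 3: "c" => MATCH
  Position 4: "c" => MATCH
  Position 5: "a" => no
  Position 6: "c" => MATCH
  Position 7: "c" => MATCH
  Position 8: "c" => MATCH
  Position 9: "c" => MATCH
  Position 10: "a" => no
Total occurrences: 7

7


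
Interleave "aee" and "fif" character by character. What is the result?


Interleaving "aee" and "fif":
  Position 0: 'a' from first, 'f' from second => "af"
  Position 1: 'e' from first, 'i' from second => "ei"
  Position 2: 'e' from first, 'f' from second => "ef"
Result: afeief

afeief


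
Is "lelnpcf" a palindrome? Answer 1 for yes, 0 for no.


Input: lelnpcf
Reversed: fcpnlel
  Compare pos 0 ('l') with pos 6 ('f'): MISMATCH
  Compare pos 1 ('e') with pos 5 ('c'): MISMATCH
  Compare pos 2 ('l') with pos 4 ('p'): MISMATCH
Result: not a palindrome

0


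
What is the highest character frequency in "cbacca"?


Input: cbacca
Character counts:
  'a': 2
  'b': 1
  'c': 3
Maximum frequency: 3

3


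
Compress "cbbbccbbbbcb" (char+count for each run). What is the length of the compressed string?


Input: cbbbccbbbbcb
Runs:
  'c' x 1 => "c1"
  'b' x 3 => "b3"
  'c' x 2 => "c2"
  'b' x 4 => "b4"
  'c' x 1 => "c1"
  'b' x 1 => "b1"
Compressed: "c1b3c2b4c1b1"
Compressed length: 12

12


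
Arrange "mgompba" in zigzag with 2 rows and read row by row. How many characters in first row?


Zigzag "mgompba" into 2 rows:
Placing characters:
  'm' => row 0
  'g' => row 1
  'o' => row 0
  'm' => row 1
  'p' => row 0
  'b' => row 1
  'a' => row 0
Rows:
  Row 0: "mopa"
  Row 1: "gmb"
First row length: 4

4


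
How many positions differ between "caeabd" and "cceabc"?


Comparing "caeabd" and "cceabc" position by position:
  Position 0: 'c' vs 'c' => same
  Position 1: 'a' vs 'c' => DIFFER
  Position 2: 'e' vs 'e' => same
  Position 3: 'a' vs 'a' => same
  Position 4: 'b' vs 'b' => same
  Position 5: 'd' vs 'c' => DIFFER
Positions that differ: 2

2


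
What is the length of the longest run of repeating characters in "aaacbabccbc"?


Input: "aaacbabccbc"
Scanning for longest run:
  Position 1 ('a'): continues run of 'a', length=2
  Position 2 ('a'): continues run of 'a', length=3
  Position 3 ('c'): new char, reset run to 1
  Position 4 ('b'): new char, reset run to 1
  Position 5 ('a'): new char, reset run to 1
  Position 6 ('b'): new char, reset run to 1
  Position 7 ('c'): new char, reset run to 1
  Position 8 ('c'): continues run of 'c', length=2
  Position 9 ('b'): new char, reset run to 1
  Position 10 ('c'): new char, reset run to 1
Longest run: 'a' with length 3

3


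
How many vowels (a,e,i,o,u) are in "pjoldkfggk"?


Input: pjoldkfggk
Checking each character:
  'p' at position 0: consonant
  'j' at position 1: consonant
  'o' at position 2: vowel (running total: 1)
  'l' at position 3: consonant
  'd' at position 4: consonant
  'k' at position 5: consonant
  'f' at position 6: consonant
  'g' at position 7: consonant
  'g' at position 8: consonant
  'k' at position 9: consonant
Total vowels: 1

1


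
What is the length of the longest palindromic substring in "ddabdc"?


Input: "ddabdc"
Checking substrings for palindromes:
  [0:2] "dd" (len 2) => palindrome
Longest palindromic substring: "dd" with length 2

2


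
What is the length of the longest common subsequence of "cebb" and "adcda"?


LCS of "cebb" and "adcda"
DP table:
           a    d    c    d    a
      0    0    0    0    0    0
  c   0    0    0    1    1    1
  e   0    0    0    1    1    1
  b   0    0    0    1    1    1
  b   0    0    0    1    1    1
LCS length = dp[4][5] = 1

1


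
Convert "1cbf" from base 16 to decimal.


Input: "1cbf" in base 16
Positional expansion:
  Digit '1' (value 1) x 16^3 = 4096
  Digit 'c' (value 12) x 16^2 = 3072
  Digit 'b' (value 11) x 16^1 = 176
  Digit 'f' (value 15) x 16^0 = 15
Sum = 7359

7359


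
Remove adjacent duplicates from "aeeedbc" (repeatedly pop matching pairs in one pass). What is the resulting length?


Input: aeeedbc
Stack-based adjacent duplicate removal:
  Read 'a': push. Stack: a
  Read 'e': push. Stack: ae
  Read 'e': matches stack top 'e' => pop. Stack: a
  Read 'e': push. Stack: ae
  Read 'd': push. Stack: aed
  Read 'b': push. Stack: aedb
  Read 'c': push. Stack: aedbc
Final stack: "aedbc" (length 5)

5


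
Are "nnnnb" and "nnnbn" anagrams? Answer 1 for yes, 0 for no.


Strings: "nnnnb", "nnnbn"
Sorted first:  bnnnn
Sorted second: bnnnn
Sorted forms match => anagrams

1


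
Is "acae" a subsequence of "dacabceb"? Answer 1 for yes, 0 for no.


Check if "acae" is a subsequence of "dacabceb"
Greedy scan:
  Position 0 ('d'): no match needed
  Position 1 ('a'): matches sub[0] = 'a'
  Position 2 ('c'): matches sub[1] = 'c'
  Position 3 ('a'): matches sub[2] = 'a'
  Position 4 ('b'): no match needed
  Position 5 ('c'): no match needed
  Position 6 ('e'): matches sub[3] = 'e'
  Position 7 ('b'): no match needed
All 4 characters matched => is a subsequence

1


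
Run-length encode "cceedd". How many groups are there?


Input: cceedd
Scanning for consecutive runs:
  Group 1: 'c' x 2 (positions 0-1)
  Group 2: 'e' x 2 (positions 2-3)
  Group 3: 'd' x 2 (positions 4-5)
Total groups: 3

3


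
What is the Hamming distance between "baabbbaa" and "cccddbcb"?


Comparing "baabbbaa" and "cccddbcb" position by position:
  Position 0: 'b' vs 'c' => differ
  Position 1: 'a' vs 'c' => differ
  Position 2: 'a' vs 'c' => differ
  Position 3: 'b' vs 'd' => differ
  Position 4: 'b' vs 'd' => differ
  Position 5: 'b' vs 'b' => same
  Position 6: 'a' vs 'c' => differ
  Position 7: 'a' vs 'b' => differ
Total differences (Hamming distance): 7

7


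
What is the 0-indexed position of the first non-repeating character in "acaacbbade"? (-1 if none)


Input: acaacbbade
Character frequencies:
  'a': 4
  'b': 2
  'c': 2
  'd': 1
  'e': 1
Scanning left to right for freq == 1:
  Position 0 ('a'): freq=4, skip
  Position 1 ('c'): freq=2, skip
  Position 2 ('a'): freq=4, skip
  Position 3 ('a'): freq=4, skip
  Position 4 ('c'): freq=2, skip
  Position 5 ('b'): freq=2, skip
  Position 6 ('b'): freq=2, skip
  Position 7 ('a'): freq=4, skip
  Position 8 ('d'): unique! => answer = 8

8


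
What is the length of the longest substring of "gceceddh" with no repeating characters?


Input: "gceceddh"
Sliding window (track last position of each char):
  Position 0 ('g'): window [0,0] length 1 -- new best
  Position 1 ('c'): window [0,1] length 2 -- new best
  Position 2 ('e'): window [0,2] length 3 -- new best
  Position 3 ('c'): repeat (last at 1), move window start to 2
  Position 3 ('c'): window [2,3] length 2
  Position 4 ('e'): repeat (last at 2), move window start to 3
  Position 4 ('e'): window [3,4] length 2
  Position 5 ('d'): window [3,5] length 3
  Position 6 ('d'): repeat (last at 5), move window start to 6
  Position 6 ('d'): window [6,6] length 1
  Position 7 ('h'): window [6,7] length 2
Longest substring with no repeats: "gce" with length 3

3


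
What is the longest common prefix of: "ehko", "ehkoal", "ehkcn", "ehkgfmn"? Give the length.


Words: ehko, ehkoal, ehkcn, ehkgfmn
  Position 0: all 'e' => match
  Position 1: all 'h' => match
  Position 2: all 'k' => match
  Position 3: ('o', 'o', 'c', 'g') => mismatch, stop
LCP = "ehk" (length 3)

3


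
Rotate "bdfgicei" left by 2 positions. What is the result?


Input: "bdfgicei", rotate left by 2
First 2 characters: "bd"
Remaining characters: "fgicei"
Concatenate remaining + first: "fgicei" + "bd" = "fgiceibd"

fgiceibd


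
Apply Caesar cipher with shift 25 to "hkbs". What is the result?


Caesar cipher: shift "hkbs" by 25
  'h' (pos 7) + 25 = pos 6 = 'g'
  'k' (pos 10) + 25 = pos 9 = 'j'
  'b' (pos 1) + 25 = pos 0 = 'a'
  's' (pos 18) + 25 = pos 17 = 'r'
Result: gjar

gjar


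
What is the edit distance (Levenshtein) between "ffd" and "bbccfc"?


Computing edit distance: "ffd" -> "bbccfc"
DP table:
           b    b    c    c    f    c
      0    1    2    3    4    5    6
  f   1    1    2    3    4    4    5
  f   2    2    2    3    4    4    5
  d   3    3    3    3    4    5    5
Edit distance = dp[3][6] = 5

5
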